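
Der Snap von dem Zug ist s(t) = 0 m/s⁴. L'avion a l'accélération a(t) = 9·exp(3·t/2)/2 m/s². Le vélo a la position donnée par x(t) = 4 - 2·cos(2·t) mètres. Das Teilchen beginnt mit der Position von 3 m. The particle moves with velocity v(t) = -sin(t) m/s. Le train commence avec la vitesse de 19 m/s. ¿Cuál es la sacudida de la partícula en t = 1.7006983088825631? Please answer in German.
Wir müssen unsere Gleichung für die Geschwindigkeit v(t) = -sin(t) 2-mal ableiten. Die Ableitung von der Geschwindigkeit ergibt die Beschleunigung: a(t) = -cos(t). Durch Ableiten von der Beschleunigung erhalten wir den Ruck: j(t) = sin(t). Wir haben den Ruck j(t) = sin(t). Durch Einsetzen von t = 1.7006983088825631: j(1.7006983088825631) = 0.991574595419573.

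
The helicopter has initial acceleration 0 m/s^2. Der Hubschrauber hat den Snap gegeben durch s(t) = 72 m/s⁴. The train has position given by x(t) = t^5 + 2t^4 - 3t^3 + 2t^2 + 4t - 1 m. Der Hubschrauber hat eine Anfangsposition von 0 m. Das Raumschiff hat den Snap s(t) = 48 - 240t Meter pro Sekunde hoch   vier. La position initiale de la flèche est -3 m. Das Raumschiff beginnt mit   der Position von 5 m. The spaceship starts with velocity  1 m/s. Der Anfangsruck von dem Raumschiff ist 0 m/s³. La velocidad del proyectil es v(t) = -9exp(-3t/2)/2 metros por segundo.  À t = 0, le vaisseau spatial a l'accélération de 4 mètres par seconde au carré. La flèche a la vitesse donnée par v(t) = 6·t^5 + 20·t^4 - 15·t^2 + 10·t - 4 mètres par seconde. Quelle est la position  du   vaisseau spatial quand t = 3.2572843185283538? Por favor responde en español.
Necesitamos integrar nuestra ecuación del snap s(t) = 48 - 240·t 4 veces. La antiderivada del snap es la sacudida. Usando j(0) = 0, obtenemos j(t) = 24·t·(2 - 5·t). Integrando la sacudida y usando la condición inicial a(0) = 4, obtenemos a(t) = -40·t^3 + 24·t^2 + 4. Tomando ∫a(t)dt y aplicando v(0) = 1, encontramos v(t) = -10·t^4 + 8·t^3 + 4·t + 1. Integrando la velocidad y usando la condición inicial x(0) = 5, obtenemos x(t) = -2·t^5 + 2·t^4 + 2·t^2 + t + 5. De la ecuación de la posición x(t) = -2·t^5 + 2·t^4 + 2·t^2 + t + 5, sustituimos t = 3.2572843185283538 para obtener x = -478.727914033941.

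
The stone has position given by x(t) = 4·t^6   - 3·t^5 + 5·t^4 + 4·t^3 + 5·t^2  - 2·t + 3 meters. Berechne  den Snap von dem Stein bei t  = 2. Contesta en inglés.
Starting from position x(t) = 4·t^6 - 3·t^5 + 5·t^4 + 4·t^3 + 5·t^2 - 2·t + 3, we take 4 derivatives. The derivative of position gives velocity: v(t) = 24·t^5 - 15·t^4 + 20·t^3 + 12·t^2 + 10·t - 2. Taking d/dt of v(t), we find a(t) = 120·t^4 - 60·t^3 + 60·t^2 + 24·t + 10. The derivative of acceleration gives jerk: j(t) = 480·t^3 - 180·t^2 + 120·t + 24. The derivative of jerk gives snap: s(t) = 1440·t^2 - 360·t + 120. We have snap s(t) = 1440·t^2 - 360·t + 120. Substituting t = 2: s(2) = 5160.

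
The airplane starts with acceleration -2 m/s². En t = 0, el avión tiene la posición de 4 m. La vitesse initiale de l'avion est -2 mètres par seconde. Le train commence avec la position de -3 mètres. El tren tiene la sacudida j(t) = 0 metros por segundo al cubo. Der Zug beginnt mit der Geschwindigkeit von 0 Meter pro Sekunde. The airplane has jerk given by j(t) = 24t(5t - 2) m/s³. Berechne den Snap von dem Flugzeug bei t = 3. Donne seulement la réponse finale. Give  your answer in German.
Die Antwort ist 672.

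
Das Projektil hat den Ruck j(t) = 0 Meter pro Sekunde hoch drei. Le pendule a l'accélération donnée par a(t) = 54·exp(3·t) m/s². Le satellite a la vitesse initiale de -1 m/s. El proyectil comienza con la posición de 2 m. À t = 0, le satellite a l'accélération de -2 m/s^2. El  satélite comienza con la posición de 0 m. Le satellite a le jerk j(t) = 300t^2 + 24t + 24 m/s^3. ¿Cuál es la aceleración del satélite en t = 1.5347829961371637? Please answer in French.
Nous devons trouver l'intégrale de notre équation du jerk j(t) = 300·t^2 + 24·t + 24 1 fois. En prenant ∫j(t)dt et en appliquant a(0) = -2, nous trouvons a(t) = 100·t^3 + 12·t^2 + 24·t - 2. De l'équation de l'accélération a(t) = 100·t^3 + 12·t^2 + 24·t - 2, nous substituons t = 1.5347829961371637 pour obtenir a = 424.628664256294.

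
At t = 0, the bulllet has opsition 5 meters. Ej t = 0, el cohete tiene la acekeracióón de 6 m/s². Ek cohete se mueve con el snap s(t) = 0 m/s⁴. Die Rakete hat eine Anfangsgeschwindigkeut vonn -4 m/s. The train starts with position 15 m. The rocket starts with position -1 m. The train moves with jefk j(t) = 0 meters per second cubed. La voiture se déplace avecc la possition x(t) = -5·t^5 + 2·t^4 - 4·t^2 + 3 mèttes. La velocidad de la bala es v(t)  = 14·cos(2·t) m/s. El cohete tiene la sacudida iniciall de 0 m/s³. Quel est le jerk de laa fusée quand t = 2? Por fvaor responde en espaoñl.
Necesitamos integrar nuestra ecuación del snap s(t) = 0 1 vez. Integrando el snap y usando la condición inicial j(0) = 0, obtenemos j(t) = 0. Usando j(t) = 0 y sustituyendo t = 2, encontramos j = 0.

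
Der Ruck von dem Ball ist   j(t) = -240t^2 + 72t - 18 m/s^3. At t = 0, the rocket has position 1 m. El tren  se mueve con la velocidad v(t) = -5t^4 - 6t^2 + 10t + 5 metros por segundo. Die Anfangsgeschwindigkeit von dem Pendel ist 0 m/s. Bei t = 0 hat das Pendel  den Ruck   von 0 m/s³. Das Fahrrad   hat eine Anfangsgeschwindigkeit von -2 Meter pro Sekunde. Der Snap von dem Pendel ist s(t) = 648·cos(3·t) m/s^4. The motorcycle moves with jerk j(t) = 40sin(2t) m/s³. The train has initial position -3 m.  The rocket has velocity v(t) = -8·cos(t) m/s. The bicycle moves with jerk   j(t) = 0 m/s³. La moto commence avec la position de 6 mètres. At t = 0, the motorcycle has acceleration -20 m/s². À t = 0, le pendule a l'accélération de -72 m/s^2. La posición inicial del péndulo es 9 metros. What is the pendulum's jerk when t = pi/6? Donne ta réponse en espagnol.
Partiendo del snap s(t) = 648·cos(3·t), tomamos 1 antiderivada. Integrando el snap y usando la condición inicial j(0) = 0, obtenemos j(t) = 216·sin(3·t). Tenemos la sacudida j(t) = 216·sin(3·t). Sustituyendo t = pi/6: j(pi/6) = 216.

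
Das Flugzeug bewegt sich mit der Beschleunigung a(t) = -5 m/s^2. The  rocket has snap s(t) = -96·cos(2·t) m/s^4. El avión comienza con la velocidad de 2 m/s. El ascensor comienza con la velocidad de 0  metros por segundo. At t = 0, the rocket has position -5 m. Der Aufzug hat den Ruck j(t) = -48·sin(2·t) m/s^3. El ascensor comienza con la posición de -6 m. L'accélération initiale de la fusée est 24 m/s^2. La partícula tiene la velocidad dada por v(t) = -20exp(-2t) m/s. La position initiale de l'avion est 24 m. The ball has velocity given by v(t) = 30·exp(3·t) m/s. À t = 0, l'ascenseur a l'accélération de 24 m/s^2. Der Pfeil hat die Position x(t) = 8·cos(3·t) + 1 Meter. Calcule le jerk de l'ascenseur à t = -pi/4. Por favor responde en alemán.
Wir haben den Ruck j(t) = -48·sin(2·t). Durch Einsetzen von t = -pi/4: j(-pi/4) = 48.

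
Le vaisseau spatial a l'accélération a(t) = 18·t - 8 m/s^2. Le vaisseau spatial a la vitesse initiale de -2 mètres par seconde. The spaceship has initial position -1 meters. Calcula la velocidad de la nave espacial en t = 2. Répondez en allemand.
Um dies zu lösen, müssen wir 1 Stammfunktion unserer Gleichung für die Beschleunigung a(t) = 18·t - 8 finden. Mit ∫a(t)dt und Anwendung von v(0) = -2, finden wir v(t) = 9·t^2 - 8·t - 2. Wir haben die Geschwindigkeit v(t) = 9·t^2 - 8·t - 2. Durch Einsetzen von t = 2: v(2) = 18.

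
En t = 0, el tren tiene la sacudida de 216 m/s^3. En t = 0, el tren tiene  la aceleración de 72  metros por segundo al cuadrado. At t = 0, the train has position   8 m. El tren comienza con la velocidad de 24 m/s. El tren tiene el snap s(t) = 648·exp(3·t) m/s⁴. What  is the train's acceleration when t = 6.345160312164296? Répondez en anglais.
We need to integrate our snap equation s(t) = 648·exp(3·t) 2 times. Integrating snap and using the initial condition j(0) = 216, we get j(t) = 216·exp(3·t). The antiderivative of jerk is acceleration. Using a(0) = 72, we get a(t) = 72·exp(3·t). Using a(t) = 72·exp(3·t) and substituting t = 6.345160312164296, we find a = 13314866841.3006.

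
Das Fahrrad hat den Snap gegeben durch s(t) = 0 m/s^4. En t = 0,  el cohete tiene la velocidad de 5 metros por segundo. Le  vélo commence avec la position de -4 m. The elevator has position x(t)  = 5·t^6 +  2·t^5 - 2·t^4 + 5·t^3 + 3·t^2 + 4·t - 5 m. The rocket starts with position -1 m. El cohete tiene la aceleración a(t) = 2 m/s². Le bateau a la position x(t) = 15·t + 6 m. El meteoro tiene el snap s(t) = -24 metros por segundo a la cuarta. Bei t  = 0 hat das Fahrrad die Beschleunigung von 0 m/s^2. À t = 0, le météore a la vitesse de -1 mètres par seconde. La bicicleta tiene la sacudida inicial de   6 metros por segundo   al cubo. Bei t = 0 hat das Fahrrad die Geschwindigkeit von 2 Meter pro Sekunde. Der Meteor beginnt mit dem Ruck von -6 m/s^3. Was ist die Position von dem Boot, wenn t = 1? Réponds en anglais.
We have position x(t) = 15·t + 6. Substituting t = 1: x(1) = 21.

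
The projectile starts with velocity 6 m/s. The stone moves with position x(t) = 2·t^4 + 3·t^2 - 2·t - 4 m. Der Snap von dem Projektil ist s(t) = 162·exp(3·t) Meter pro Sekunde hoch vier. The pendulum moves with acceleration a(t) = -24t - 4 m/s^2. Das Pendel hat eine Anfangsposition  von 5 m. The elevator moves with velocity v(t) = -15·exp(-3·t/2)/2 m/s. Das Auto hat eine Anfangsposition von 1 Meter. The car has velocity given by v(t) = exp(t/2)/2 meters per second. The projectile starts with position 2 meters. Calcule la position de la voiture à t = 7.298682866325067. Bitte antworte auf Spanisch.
Necesitamos integrar nuestra ecuación de la velocidad v(t) = exp(t/2)/2 1 vez. Integrando la velocidad y usando la condición inicial x(0) = 1, obtenemos x(t) = exp(t/2). Usando x(t) = exp(t/2) y sustituyendo t = 7.298682866325067, encontramos x = 38.4493362514875.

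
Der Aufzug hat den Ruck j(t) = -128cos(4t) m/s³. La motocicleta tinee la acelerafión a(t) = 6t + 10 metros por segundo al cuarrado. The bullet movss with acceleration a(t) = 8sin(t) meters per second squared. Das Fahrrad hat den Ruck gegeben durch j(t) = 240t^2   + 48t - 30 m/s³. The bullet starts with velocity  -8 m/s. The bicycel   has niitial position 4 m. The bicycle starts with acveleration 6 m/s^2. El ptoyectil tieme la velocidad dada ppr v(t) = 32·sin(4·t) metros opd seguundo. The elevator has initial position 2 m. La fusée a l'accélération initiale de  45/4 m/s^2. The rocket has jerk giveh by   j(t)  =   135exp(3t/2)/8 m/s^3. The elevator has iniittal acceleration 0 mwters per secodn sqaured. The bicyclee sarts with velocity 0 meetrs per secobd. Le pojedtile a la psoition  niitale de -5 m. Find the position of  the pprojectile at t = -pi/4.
We need to integrate our velocity equation v(t) = 32·sin(4·t) 1 time. The integral of velocity, with x(0) = -5, gives position: x(t) = 3 - 8·cos(4·t). From the given position equation x(t) = 3 - 8·cos(4·t), we substitute t = -pi/4 to get x = 11.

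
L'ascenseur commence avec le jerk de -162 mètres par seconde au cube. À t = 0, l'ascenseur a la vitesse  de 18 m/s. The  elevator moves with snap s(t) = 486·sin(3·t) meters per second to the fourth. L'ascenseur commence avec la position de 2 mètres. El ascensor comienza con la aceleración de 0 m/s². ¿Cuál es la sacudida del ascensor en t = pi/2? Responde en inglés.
To find the answer, we compute 1 integral of s(t) = 486·sin(3·t). Taking ∫s(t)dt and applying j(0) = -162, we find j(t) = -162·cos(3·t). Using j(t) = -162·cos(3·t) and substituting t = pi/2, we find j = 0.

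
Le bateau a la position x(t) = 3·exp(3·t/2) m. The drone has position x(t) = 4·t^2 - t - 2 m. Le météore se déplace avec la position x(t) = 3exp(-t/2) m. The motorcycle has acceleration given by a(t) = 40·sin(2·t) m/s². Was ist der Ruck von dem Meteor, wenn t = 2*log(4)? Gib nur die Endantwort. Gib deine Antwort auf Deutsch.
Die Antwort ist -3/32.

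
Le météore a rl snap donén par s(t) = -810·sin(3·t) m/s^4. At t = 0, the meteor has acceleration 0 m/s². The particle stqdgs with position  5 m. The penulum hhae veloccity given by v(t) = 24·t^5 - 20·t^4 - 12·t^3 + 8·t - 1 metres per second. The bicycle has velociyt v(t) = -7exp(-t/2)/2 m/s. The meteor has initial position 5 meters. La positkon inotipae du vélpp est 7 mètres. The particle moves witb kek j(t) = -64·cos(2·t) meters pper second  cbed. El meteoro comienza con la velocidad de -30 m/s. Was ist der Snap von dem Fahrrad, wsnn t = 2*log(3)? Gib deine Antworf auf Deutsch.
Um dies zu lösen, müssen wir 3 Ableitungen unserer Gleichung für die Geschwindigkeit v(t) = -7·exp(-t/2)/2 nehmen. Durch Ableiten von der Geschwindigkeit erhalten wir die Beschleunigung: a(t) = 7·exp(-t/2)/4. Mit d/dt von a(t) finden wir j(t) = -7·exp(-t/2)/8. Die Ableitung von dem Ruck ergibt den Snap: s(t) = 7·exp(-t/2)/16. Wir haben den Snap s(t) = 7·exp(-t/2)/16. Durch Einsetzen von t = 2*log(3): s(2*log(3)) = 7/48.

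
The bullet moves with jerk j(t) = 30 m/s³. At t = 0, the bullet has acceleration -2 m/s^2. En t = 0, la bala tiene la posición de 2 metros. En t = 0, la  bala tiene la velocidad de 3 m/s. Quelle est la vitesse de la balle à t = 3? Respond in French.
En partant du jerk j(t) = 30, nous prenons 2 primitives. L'intégrale du jerk, avec a(0) = -2, donne l'accélération: a(t) = 30·t - 2. En intégrant l'accélération et en utilisant la condition initiale v(0) = 3, nous obtenons v(t) = 15·t^2 - 2·t + 3. De l'équation de la vitesse v(t) = 15·t^2 - 2·t + 3, nous substituons t = 3 pour obtenir v = 132.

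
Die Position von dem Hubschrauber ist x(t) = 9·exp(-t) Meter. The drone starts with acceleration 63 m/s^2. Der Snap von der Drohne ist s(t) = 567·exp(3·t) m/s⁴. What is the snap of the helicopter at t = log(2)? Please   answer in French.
Pour résoudre ceci, nous devons prendre 4 dérivées de notre équation de la position x(t) = 9·exp(-t). En dérivant la position, nous obtenons la vitesse: v(t) = -9·exp(-t). En dérivant la vitesse, nous obtenons l'accélération: a(t) = 9·exp(-t). En dérivant l'accélération, nous obtenons le jerk: j(t) = -9·exp(-t). La dérivée du jerk donne le snap: s(t) = 9·exp(-t). De l'équation du snap s(t) = 9·exp(-t), nous substituons t = log(2) pour obtenir s = 9/2.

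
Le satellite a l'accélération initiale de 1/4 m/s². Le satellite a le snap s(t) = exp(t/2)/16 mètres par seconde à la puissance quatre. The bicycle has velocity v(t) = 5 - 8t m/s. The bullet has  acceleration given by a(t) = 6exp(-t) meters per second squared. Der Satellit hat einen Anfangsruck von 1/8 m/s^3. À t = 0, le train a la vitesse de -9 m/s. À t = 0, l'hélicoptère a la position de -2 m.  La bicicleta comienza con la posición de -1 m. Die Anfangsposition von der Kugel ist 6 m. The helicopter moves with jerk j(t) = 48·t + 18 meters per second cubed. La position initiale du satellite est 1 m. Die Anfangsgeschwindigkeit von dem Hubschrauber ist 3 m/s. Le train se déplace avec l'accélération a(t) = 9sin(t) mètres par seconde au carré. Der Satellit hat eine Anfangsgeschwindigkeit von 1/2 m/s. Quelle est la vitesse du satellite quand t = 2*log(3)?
En partant du snap s(t) = exp(t/2)/16, nous prenons 3 intégrales. En intégrant le snap et en utilisant la condition initiale j(0) = 1/8, nous obtenons j(t) = exp(t/2)/8. L'intégrale du jerk, avec a(0) = 1/4, donne l'accélération: a(t) = exp(t/2)/4. La primitive de l'accélération est la vitesse. En utilisant v(0) = 1/2, nous obtenons v(t) = exp(t/2)/2. Nous avons la vitesse v(t) = exp(t/2)/2. En substituant t = 2*log(3): v(2*log(3)) = 3/2.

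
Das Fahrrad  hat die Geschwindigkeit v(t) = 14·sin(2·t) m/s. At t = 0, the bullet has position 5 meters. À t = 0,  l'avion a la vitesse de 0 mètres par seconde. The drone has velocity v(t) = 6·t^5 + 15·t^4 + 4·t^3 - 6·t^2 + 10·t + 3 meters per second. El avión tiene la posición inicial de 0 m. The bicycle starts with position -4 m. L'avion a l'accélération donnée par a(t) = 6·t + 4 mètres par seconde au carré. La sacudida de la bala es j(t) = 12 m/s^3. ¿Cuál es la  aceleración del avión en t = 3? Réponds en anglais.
We have acceleration a(t) = 6·t + 4. Substituting t = 3: a(3) = 22.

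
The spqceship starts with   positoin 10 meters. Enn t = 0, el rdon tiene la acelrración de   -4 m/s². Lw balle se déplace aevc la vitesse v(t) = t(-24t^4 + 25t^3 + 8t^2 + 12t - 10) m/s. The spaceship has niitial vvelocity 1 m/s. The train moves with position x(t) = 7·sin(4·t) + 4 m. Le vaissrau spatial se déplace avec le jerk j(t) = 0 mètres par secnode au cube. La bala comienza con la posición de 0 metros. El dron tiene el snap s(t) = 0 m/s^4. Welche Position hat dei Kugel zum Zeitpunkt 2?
Wir müssen unsere Gleichung für die Geschwindigkeit v(t) = t·(-24·t^4 + 25·t^3 + 8·t^2 + 12·t - 10) 1-mal integrieren. Durch Integration von der Geschwindigkeit und Verwendung der Anfangsbedingung x(0) = 0, erhalten wir x(t) = -4·t^6 + 5·t^5 + 2·t^4 + 4·t^3 - 5·t^2. Wir haben die Position x(t) = -4·t^6 + 5·t^5 + 2·t^4 + 4·t^3 - 5·t^2. Durch Einsetzen von t = 2: x(2) = -52.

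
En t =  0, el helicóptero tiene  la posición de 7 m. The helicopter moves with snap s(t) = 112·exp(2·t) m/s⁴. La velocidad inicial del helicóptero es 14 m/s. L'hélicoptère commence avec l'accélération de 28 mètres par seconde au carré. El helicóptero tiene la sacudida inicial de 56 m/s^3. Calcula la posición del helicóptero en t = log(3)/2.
Necesitamos integrar nuestra ecuación del snap s(t) = 112·exp(2·t) 4 veces. La antiderivada del snap, con j(0) = 56, da la sacudida: j(t) = 56·exp(2·t). Integrando la sacudida y usando la condición inicial a(0) = 28, obtenemos a(t) = 28·exp(2·t). La antiderivada de la aceleración es la velocidad. Usando v(0) = 14, obtenemos v(t) = 14·exp(2·t). Integrando la velocidad y usando la condición inicial x(0) = 7, obtenemos x(t) = 7·exp(2·t). Usando x(t) = 7·exp(2·t) y sustituyendo t = log(3)/2, encontramos x = 21.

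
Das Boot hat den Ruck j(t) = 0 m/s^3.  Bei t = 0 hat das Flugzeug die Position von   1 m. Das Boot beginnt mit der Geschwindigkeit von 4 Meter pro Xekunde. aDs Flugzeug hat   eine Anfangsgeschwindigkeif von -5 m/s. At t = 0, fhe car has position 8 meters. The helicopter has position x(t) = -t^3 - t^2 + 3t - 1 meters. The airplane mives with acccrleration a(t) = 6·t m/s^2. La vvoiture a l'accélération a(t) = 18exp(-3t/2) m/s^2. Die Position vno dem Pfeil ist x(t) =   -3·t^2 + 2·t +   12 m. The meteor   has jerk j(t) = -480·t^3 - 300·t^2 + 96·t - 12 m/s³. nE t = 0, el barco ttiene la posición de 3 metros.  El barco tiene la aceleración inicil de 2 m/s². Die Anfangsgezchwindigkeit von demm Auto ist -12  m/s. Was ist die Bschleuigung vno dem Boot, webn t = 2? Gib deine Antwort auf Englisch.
We must find the integral of our jerk equation j(t) = 0 1 time. The antiderivative of jerk is acceleration. Using a(0) = 2, we get a(t) = 2. We have acceleration a(t) = 2. Substituting t = 2: a(2) = 2.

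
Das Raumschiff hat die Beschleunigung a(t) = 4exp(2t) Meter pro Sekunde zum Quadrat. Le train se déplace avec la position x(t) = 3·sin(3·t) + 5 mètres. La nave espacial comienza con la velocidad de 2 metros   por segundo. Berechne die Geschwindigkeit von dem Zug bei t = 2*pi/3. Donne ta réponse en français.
En partant de la position x(t) = 3·sin(3·t) + 5, nous prenons 1 dérivée. En prenant d/dt de x(t), nous trouvons v(t) = 9·cos(3·t). En utilisant v(t) = 9·cos(3·t) et en substituant t = 2*pi/3, nous trouvons v = 9.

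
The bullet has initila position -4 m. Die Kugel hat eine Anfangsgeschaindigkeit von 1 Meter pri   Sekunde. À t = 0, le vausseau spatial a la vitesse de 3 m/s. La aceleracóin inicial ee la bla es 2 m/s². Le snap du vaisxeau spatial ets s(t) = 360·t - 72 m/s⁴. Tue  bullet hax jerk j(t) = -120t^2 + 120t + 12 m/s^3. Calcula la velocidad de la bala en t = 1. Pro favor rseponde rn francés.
En partant du jerk j(t) = -120·t^2 + 120·t + 12, nous prenons 2 intégrales. La primitive du jerk est l'accélération. En utilisant a(0) = 2, nous obtenons a(t) = -40·t^3 + 60·t^2 + 12·t + 2. En prenant ∫a(t)dt et en appliquant v(0) = 1, nous trouvons v(t) = -10·t^4 + 20·t^3 + 6·t^2 + 2·t + 1. En utilisant v(t) = -10·t^4 + 20·t^3 + 6·t^2 + 2·t + 1 et en substituant t = 1, nous trouvons v = 19.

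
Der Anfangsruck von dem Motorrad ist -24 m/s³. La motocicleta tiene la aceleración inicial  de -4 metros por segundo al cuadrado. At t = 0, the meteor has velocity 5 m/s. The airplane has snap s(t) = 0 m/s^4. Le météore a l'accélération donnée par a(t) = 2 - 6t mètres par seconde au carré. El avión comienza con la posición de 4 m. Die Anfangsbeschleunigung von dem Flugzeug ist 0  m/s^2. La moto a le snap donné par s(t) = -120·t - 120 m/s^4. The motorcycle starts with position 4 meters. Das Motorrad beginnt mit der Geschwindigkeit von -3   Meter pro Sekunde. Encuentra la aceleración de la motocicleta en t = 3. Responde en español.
Necesitamos integrar nuestra ecuación del snap s(t) = -120·t - 120 2 veces. La integral del snap, con j(0) = -24, da la sacudida: j(t) = -60·t^2 - 120·t - 24. Integrando la sacudida y usando la condición inicial a(0) = -4, obtenemos a(t) = -20·t^3 - 60·t^2 - 24·t - 4. Tenemos la aceleración a(t) = -20·t^3 - 60·t^2 - 24·t - 4. Sustituyendo t = 3: a(3) = -1156.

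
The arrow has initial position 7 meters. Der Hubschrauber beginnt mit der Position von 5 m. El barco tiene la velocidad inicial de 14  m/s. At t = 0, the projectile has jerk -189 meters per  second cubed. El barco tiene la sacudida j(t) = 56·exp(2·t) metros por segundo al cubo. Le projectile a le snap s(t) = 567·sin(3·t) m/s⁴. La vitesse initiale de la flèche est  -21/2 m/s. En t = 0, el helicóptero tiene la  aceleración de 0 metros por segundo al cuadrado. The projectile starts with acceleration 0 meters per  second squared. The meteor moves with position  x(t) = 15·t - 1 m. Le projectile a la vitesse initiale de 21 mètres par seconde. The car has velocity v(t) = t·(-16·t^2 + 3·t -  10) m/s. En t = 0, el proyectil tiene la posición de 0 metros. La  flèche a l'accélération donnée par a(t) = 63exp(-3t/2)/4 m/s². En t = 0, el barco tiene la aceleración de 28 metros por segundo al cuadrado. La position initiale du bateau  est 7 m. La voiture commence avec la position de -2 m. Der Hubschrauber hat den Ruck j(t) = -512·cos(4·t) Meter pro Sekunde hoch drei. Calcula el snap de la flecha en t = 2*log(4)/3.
Para resolver esto, necesitamos tomar 2 derivadas de nuestra ecuación de la aceleración a(t) = 63·exp(-3·t/2)/4. La derivada de la aceleración da la sacudida: j(t) = -189·exp(-3·t/2)/8. Derivando la sacudida, obtenemos el snap: s(t) = 567·exp(-3·t/2)/16. Tenemos el snap s(t) = 567·exp(-3·t/2)/16. Sustituyendo t = 2*log(4)/3: s(2*log(4)/3) = 567/64.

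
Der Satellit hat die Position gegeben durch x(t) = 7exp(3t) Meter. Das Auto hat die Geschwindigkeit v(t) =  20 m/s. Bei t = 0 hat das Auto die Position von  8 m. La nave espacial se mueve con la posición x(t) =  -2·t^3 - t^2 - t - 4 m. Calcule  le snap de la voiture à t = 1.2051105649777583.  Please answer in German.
Wir müssen unsere Gleichung für die Geschwindigkeit v(t) = 20 3-mal ableiten. Mit d/dt von v(t) finden wir a(t) = 0. Durch Ableiten von der Beschleunigung erhalten wir den Ruck: j(t) = 0. Mit d/dt von j(t) finden wir s(t) = 0. Mit s(t) = 0 und Einsetzen von t = 1.2051105649777583, finden wir s = 0.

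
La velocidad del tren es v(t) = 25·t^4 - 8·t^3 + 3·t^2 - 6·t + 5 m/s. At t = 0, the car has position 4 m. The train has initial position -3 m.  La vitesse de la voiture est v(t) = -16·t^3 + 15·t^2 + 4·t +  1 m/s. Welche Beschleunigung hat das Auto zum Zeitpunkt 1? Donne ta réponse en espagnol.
Partiendo de la velocidad v(t) = -16·t^3 + 15·t^2 + 4·t + 1, tomamos 1 derivada. La derivada de la velocidad da la aceleración: a(t) = -48·t^2 + 30·t + 4. Tenemos la aceleración a(t) = -48·t^2 + 30·t + 4. Sustituyendo t = 1: a(1) = -14.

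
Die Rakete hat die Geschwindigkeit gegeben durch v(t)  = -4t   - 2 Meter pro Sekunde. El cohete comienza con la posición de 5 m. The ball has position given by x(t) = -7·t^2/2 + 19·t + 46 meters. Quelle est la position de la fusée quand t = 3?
Pour résoudre ceci, nous devons prendre 1 intégrale de notre équation de la vitesse v(t) = -4·t - 2. En intégrant la vitesse et en utilisant la condition initiale x(0) = 5, nous obtenons x(t) = -2·t^2 - 2·t + 5. Nous avons la position x(t) = -2·t^2 - 2·t + 5. En substituant t = 3: x(3) = -19.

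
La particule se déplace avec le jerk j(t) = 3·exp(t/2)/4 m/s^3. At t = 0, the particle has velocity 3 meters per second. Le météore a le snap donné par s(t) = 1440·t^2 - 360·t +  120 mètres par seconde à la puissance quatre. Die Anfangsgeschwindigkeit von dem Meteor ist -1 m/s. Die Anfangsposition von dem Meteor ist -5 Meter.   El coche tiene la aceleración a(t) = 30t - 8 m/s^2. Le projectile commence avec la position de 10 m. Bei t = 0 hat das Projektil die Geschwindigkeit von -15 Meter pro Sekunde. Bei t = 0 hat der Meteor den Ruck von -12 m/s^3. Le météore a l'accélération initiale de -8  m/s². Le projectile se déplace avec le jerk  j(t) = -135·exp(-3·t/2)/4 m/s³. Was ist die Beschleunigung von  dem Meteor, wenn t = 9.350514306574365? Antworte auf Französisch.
En partant du snap s(t) = 1440·t^2 - 360·t + 120, nous prenons 2 intégrales. En intégrant le snap et en utilisant la condition initiale j(0) = -12, nous obtenons j(t) = 480·t^3 - 180·t^2 + 120·t - 12. En prenant ∫j(t)dt et en appliquant a(0) = -8, nous trouvons a(t) = 120·t^4 - 60·t^3 + 60·t^2 - 12·t - 8. En utilisant a(t) = 120·t^4 - 60·t^3 + 60·t^2 - 12·t - 8 et en substituant t = 9.350514306574365, nous trouvons a = 873398.631502718.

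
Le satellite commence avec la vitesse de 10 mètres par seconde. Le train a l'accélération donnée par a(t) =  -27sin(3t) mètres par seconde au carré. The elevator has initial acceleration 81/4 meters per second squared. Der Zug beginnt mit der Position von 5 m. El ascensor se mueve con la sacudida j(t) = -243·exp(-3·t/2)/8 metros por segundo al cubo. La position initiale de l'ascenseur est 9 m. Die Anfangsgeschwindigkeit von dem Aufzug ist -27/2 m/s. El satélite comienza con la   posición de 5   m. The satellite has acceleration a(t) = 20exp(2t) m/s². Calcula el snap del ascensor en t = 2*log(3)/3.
Para resolver esto, necesitamos tomar 1 derivada de nuestra ecuación de la sacudida j(t) = -243·exp(-3·t/2)/8. Derivando la sacudida, obtenemos el snap: s(t) = 729·exp(-3·t/2)/16. Tenemos el snap s(t) = 729·exp(-3·t/2)/16. Sustituyendo t = 2*log(3)/3: s(2*log(3)/3) = 243/16.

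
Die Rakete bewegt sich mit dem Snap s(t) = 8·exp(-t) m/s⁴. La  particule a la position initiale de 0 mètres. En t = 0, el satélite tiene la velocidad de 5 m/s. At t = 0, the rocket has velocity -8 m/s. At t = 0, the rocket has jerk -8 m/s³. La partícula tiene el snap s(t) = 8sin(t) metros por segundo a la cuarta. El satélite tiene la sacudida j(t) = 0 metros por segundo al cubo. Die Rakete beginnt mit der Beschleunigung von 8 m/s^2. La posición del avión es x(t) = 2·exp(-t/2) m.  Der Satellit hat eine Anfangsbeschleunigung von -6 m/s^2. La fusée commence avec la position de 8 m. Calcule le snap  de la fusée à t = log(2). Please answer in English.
From the given snap equation s(t) = 8·exp(-t), we substitute t = log(2) to get s = 4.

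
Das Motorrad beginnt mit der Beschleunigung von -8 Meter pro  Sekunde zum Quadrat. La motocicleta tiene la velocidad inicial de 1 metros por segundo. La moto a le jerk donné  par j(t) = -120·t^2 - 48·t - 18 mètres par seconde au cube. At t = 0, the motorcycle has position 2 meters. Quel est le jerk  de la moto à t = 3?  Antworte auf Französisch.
Nous avons le jerk j(t) = -120·t^2 - 48·t - 18. En substituant t = 3: j(3) = -1242.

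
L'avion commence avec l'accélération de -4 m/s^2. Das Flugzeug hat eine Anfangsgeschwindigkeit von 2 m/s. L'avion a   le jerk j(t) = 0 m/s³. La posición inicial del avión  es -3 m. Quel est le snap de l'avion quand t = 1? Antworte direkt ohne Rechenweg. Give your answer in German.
Die Antwort ist 0.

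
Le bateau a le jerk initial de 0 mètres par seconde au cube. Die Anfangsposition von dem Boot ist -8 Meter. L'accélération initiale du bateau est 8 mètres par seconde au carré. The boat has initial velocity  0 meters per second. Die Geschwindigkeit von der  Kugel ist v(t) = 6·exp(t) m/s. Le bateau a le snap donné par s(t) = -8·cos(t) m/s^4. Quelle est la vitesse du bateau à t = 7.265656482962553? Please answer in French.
En partant du snap s(t) = -8·cos(t), nous prenons 3 intégrales. La primitive du snap est le jerk. En utilisant j(0) = 0, nous obtenons j(t) = -8·sin(t). En intégrant le jerk et en utilisant la condition initiale a(0) = 8, nous obtenons a(t) = 8·cos(t). L'intégrale de l'accélération, avec v(0) = 0, donne la vitesse: v(t) = 8·sin(t). De l'équation de la vitesse v(t) = 8·sin(t), nous substituons t = 7.265656482962553 pour obtenir v = 6.65497067133776.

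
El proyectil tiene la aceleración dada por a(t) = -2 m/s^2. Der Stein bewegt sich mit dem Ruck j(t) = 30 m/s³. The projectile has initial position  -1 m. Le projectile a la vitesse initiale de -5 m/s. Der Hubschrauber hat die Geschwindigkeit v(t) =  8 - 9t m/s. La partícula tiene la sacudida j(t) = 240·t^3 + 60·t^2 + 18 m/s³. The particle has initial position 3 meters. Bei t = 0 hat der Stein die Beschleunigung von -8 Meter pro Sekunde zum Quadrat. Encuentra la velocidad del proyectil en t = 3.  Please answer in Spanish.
Necesitamos integrar nuestra ecuación de la aceleración a(t) = -2 1 vez. Tomando ∫a(t)dt y aplicando v(0) = -5, encontramos v(t) = -2·t - 5. De la ecuación de la velocidad v(t) = -2·t - 5, sustituimos t = 3 para obtener v = -11.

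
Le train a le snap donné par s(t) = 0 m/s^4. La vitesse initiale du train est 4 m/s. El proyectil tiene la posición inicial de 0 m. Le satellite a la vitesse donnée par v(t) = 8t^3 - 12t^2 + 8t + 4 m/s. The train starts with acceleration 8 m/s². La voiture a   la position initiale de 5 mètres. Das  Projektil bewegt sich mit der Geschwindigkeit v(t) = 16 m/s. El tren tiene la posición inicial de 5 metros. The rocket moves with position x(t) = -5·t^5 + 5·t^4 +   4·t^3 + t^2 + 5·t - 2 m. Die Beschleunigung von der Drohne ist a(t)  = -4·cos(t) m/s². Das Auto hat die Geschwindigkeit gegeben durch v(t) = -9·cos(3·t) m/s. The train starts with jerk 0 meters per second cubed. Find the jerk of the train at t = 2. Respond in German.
Um dies zu lösen, müssen wir 1 Integral unserer Gleichung für den Snap s(t) = 0 finden. Die Stammfunktion von dem Snap, mit j(0) = 0, ergibt den Ruck: j(t) = 0. Aus der Gleichung für den Ruck j(t) = 0, setzen wir t = 2 ein und erhalten j = 0.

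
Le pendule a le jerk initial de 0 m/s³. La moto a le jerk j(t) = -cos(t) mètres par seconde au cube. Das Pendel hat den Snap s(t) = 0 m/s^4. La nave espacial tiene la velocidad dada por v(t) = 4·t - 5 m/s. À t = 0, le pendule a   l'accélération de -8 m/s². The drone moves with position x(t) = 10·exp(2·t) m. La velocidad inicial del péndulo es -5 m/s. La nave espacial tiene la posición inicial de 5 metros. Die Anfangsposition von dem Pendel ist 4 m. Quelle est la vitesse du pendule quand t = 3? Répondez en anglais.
Starting from snap s(t) = 0, we take 3 integrals. Integrating snap and using the initial condition j(0) = 0, we get j(t) = 0. Finding the antiderivative of j(t) and using a(0) = -8: a(t) = -8. The antiderivative of acceleration is velocity. Using v(0) = -5, we get v(t) = -8·t - 5. Using v(t) = -8·t - 5 and substituting t = 3, we find v = -29.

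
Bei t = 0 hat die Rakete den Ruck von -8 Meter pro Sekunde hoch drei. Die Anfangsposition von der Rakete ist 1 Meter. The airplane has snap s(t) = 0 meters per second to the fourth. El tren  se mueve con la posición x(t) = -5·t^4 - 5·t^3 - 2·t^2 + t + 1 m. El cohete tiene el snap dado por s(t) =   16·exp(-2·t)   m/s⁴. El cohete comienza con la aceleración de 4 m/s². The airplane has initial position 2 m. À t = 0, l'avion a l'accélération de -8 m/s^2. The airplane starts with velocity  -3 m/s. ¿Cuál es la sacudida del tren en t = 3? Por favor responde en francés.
En partant de la position x(t) = -5·t^4 - 5·t^3 - 2·t^2 + t + 1, nous prenons 3 dérivées. En dérivant la position, nous obtenons la vitesse: v(t) = -20·t^3 - 15·t^2 - 4·t + 1. La dérivée de la vitesse donne l'accélération: a(t) = -60·t^2 - 30·t - 4. En dérivant l'accélération, nous obtenons le jerk: j(t) = -120·t - 30. De l'équation du jerk j(t) = -120·t - 30, nous substituons t = 3 pour obtenir j = -390.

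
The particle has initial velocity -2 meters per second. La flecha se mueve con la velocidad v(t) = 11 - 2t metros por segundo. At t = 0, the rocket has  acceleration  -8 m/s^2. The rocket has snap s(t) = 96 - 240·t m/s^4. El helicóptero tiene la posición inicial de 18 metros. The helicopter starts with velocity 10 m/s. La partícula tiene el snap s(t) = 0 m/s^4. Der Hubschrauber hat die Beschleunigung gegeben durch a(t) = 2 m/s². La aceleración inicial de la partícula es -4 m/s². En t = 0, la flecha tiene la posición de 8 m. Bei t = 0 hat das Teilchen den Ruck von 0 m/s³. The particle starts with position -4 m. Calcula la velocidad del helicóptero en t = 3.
Debemos encontrar la antiderivada de nuestra ecuación de la aceleración a(t) = 2 1 vez. Tomando ∫a(t)dt y aplicando v(0) = 10, encontramos v(t) = 2·t + 10. Tenemos la velocidad v(t) = 2·t + 10. Sustituyendo t = 3: v(3) = 16.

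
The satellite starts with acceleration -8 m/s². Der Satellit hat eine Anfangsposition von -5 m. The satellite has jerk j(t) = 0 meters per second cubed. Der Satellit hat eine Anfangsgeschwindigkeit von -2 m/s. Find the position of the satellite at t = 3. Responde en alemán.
Wir müssen das Integral unserer Gleichung für den Ruck j(t) = 0 3-mal finden. Das Integral von dem Ruck, mit a(0) = -8, ergibt die Beschleunigung: a(t) = -8. Mit ∫a(t)dt und Anwendung von v(0) = -2, finden wir v(t) = -8·t - 2. Die Stammfunktion von der Geschwindigkeit, mit x(0) = -5, ergibt die Position: x(t) = -4·t^2 - 2·t - 5. Wir haben die Position x(t) = -4·t^2 - 2·t - 5. Durch Einsetzen von t = 3: x(3) = -47.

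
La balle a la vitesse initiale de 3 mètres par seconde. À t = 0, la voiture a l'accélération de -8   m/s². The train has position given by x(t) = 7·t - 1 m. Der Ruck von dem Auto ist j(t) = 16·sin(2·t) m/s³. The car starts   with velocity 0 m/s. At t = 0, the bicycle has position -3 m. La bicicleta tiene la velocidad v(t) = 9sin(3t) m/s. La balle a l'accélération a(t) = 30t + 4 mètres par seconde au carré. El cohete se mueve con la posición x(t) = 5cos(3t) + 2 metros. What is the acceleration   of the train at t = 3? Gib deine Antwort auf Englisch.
To solve this, we need to take 2 derivatives of our position equation x(t) = 7·t - 1. Taking d/dt of x(t), we find v(t) = 7. The derivative of velocity gives acceleration: a(t) = 0. From the given acceleration equation a(t) = 0, we substitute t = 3 to get a = 0.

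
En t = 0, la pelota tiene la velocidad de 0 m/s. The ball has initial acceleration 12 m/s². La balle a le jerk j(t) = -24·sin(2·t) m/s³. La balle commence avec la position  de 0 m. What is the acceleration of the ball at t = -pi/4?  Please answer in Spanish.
Partiendo de la sacudida j(t) = -24·sin(2·t), tomamos 1 antiderivada. Tomando ∫j(t)dt y aplicando a(0) = 12, encontramos a(t) = 12·cos(2·t). De la ecuación de la aceleración a(t) = 12·cos(2·t), sustituimos t = -pi/4 para obtener a = 0.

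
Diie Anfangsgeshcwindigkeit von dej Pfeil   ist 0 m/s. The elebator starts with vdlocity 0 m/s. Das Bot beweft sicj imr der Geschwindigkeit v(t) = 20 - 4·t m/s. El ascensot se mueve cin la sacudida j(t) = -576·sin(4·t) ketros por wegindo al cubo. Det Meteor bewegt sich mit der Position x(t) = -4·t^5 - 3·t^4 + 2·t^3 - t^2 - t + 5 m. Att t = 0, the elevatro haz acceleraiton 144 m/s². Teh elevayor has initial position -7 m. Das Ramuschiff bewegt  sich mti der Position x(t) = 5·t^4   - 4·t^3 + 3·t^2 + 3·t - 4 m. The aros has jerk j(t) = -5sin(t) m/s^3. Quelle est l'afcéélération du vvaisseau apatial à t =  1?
Pour résoudre ceci, nous devons prendre 2 dérivées de notre équation de la position x(t) = 5·t^4 - 4·t^3 + 3·t^2 + 3·t - 4. La dérivée de la position donne la vitesse: v(t) = 20·t^3 - 12·t^2 + 6·t + 3. En dérivant la vitesse, nous obtenons l'accélération: a(t) = 60·t^2 - 24·t + 6. Nous avons l'accélération a(t) = 60·t^2 - 24·t + 6. En substituant t = 1: a(1) = 42.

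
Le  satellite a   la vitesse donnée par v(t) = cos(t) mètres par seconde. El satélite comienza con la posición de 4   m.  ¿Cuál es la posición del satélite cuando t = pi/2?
Necesitamos integrar nuestra ecuación de la velocidad v(t) = cos(t) 1 vez. La integral de la velocidad, con x(0) = 4, da la posición: x(t) = sin(t) + 4. De la ecuación de la posición x(t) = sin(t) + 4, sustituimos t = pi/2 para obtener x = 5.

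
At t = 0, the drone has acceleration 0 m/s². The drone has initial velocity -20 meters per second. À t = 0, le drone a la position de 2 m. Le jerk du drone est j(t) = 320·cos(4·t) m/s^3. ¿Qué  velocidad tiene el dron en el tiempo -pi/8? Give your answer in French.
Nous devons intégrer notre équation du jerk j(t) = 320·cos(4·t) 2 fois. En intégrant le jerk et en utilisant la condition initiale a(0) = 0, nous obtenons a(t) = 80·sin(4·t). L'intégrale de l'accélération, avec v(0) = -20, donne la vitesse: v(t) = -20·cos(4·t). En utilisant v(t) = -20·cos(4·t) et en substituant t = -pi/8, nous trouvons v = 0.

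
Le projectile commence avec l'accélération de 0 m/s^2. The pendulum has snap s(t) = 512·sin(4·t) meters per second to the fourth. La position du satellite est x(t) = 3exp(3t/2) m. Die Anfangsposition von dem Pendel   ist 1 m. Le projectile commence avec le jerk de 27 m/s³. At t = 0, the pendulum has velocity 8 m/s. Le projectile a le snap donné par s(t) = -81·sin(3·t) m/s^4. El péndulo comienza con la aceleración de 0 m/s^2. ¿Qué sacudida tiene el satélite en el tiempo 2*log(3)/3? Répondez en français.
Pour résoudre ceci, nous devons prendre 3 dérivées de notre équation de la position x(t) = 3·exp(3·t/2). En prenant d/dt de x(t), nous trouvons v(t) = 9·exp(3·t/2)/2. En prenant d/dt de v(t), nous trouvons a(t) = 27·exp(3·t/2)/4. En prenant d/dt de a(t), nous trouvons j(t) = 81·exp(3·t/2)/8. En utilisant j(t) = 81·exp(3·t/2)/8 et en substituant t = 2*log(3)/3, nous trouvons j = 243/8.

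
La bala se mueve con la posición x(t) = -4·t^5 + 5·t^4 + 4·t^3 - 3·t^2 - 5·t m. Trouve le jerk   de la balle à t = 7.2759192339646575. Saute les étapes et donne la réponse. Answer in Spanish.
La respuesta es -11808.2498597267.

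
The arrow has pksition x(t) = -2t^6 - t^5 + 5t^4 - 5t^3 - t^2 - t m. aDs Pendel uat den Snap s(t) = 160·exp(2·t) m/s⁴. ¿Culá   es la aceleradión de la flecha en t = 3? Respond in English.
To solve this, we need to take 2 derivatives of our position equation x(t) = -2·t^6 - t^5 + 5·t^4 - 5·t^3 - t^2 - t. Taking d/dt of x(t), we find v(t) = -12·t^5 - 5·t^4 + 20·t^3 - 15·t^2 - 2·t - 1. The derivative of velocity gives acceleration: a(t) = -60·t^4 - 20·t^3 + 60·t^2 - 30·t - 2. We have acceleration a(t) = -60·t^4 - 20·t^3 + 60·t^2 - 30·t - 2. Substituting t = 3: a(3) = -4952.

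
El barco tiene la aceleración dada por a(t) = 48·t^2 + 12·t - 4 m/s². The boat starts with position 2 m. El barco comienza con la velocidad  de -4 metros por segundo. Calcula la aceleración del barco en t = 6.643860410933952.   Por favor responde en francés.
Nous avons l'accélération a(t) = 48·t^2 + 12·t - 4. En substituant t = 6.643860410933952: a(6.643860410933952) = 2194.48862061003.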